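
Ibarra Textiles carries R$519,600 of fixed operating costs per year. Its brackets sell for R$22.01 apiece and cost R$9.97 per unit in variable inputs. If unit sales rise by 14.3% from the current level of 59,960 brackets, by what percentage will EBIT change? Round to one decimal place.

+51.0%

At 59,960 units, contribution = 59,960 × R$12.04 = R$721,918.40.
EBIT = R$721,918.40 − R$519,600 = R$202,318.40.
So DOL = total CM / EBIT = R$721,918.40 / R$202,318.40 = 3.5682.
So EBIT moves 3.5682 × (+14.3%) = +51.0%.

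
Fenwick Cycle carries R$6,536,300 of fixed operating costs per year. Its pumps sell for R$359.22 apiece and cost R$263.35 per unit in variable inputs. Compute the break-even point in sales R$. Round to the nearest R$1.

R$24,491,183

CM per unit = R$359.22 − R$263.35 = R$95.87; CM ratio = R$95.87 / R$359.22 = 0.2669.
Break-even sales = FC ÷ CM ratio = R$6,536,300 × R$359.22 / R$95.87 = R$24,491,183.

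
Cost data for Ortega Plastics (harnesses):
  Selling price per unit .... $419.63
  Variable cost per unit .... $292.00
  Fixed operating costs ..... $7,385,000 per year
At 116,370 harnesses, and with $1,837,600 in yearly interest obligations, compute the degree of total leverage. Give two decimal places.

At 116,370 units, contribution = 116,370 × $127.63 = $14,852,303.10.
Operating income = contribution − fixed costs = $14,852,303.10 − $7,385,000 = $7,467,303.10. Interest = $1,837,600.00, so EBIT − I = $5,629,703.10.
Degree of total leverage = total CM / (EBIT − interest) = $14,852,303.10 / $5,629,703.10 = 2.6382.

2.64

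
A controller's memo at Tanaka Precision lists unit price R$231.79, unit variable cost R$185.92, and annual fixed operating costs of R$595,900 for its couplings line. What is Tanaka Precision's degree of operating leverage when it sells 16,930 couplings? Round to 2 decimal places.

4.30

Contribution at this volume is 16,930 × R$45.87 = R$776,579.10.
Subtracting fixed costs: EBIT = R$776,579.10 − R$595,900 = R$180,679.10.
DOL = contribution ÷ EBIT = R$776,579.10 ÷ R$180,679.10 = 4.2981.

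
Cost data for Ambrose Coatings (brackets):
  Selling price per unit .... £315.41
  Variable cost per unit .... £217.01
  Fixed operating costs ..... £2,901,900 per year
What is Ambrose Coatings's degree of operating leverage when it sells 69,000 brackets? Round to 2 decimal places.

1.75

Total contribution margin = 69,000 × £98.40 = £6,789,600.00.
Operating income = contribution − fixed costs = £6,789,600.00 − £2,901,900 = £3,887,700.00.
Degree of operating leverage = £6,789,600.00 / £3,887,700.00 = 1.7464.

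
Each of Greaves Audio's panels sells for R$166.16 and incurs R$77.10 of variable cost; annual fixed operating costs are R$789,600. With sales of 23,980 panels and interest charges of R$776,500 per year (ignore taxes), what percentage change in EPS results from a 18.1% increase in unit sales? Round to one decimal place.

Total contribution margin = 23,980 × R$89.06 = R$2,135,658.80.
Operating income = contribution − fixed costs = R$2,135,658.80 − R$789,600 = R$1,346,058.80.
After interest of R$776,500.00, pre-tax earnings = R$569,558.80.
DCL = total CM / (EBIT − I) = R$2,135,658.80 / R$569,558.80 = 3.7497.
EPS therefore changes by 3.7497 × (+18.1%) = +67.9%.

+67.9%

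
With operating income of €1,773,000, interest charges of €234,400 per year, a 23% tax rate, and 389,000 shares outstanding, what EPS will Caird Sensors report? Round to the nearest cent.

€3.05

Interest = €234,400.00, so EBT = €1,773,000 − €234,400.00 = €1,538,600.00.
After tax at 23%: net income = €1,538,600.00 × 0.77 = €1,184,722.00.
Per share: €1,184,722.00 / 389,000 shares = €3.05.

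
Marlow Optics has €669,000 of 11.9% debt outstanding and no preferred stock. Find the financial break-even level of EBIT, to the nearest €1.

€79,611

Annual interest = 11.9% × €669,000 = €79,611.00.
Without preferred stock the financial break-even is simply EBIT = interest = €79,611.00.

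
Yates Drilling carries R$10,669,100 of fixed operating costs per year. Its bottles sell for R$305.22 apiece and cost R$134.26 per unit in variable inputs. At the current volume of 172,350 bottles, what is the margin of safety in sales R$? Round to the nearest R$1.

R$33,556,804

Contribution margin per unit = R$305.22 − R$134.26 = R$170.96. Break-even units = R$10,669,100 ÷ R$170.96 = 62,407.00; break-even revenue = 62,407.00 × R$305.22 = R$19,047,863.25.
Actual sales revenue = 172,350 × R$305.22 = R$52,604,667.00.
Margin of safety = R$52,604,667.00 − R$19,047,863.25 = R$33,556,804.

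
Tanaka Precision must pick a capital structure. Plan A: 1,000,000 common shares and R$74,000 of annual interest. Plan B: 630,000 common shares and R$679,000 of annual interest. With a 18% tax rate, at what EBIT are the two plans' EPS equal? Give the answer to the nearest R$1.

R$1,709,135

Set EPS_A = EPS_B: (EBIT − R$74,000)(1 − 0.18) ÷ 1,000,000 = (EBIT − R$679,000)(1 − 0.18) ÷ 630,000.
Cancelling (1 − t) and cross-multiplying: 630,000·(EBIT − 74,000) = 1,000,000·(EBIT − 679,000).
Solving, EBIT = (679,000·1,000,000 − 74,000·630,000) / (1,000,000 − 630,000) = 632,380,000,000 / 370,000 = 1,709,135.14.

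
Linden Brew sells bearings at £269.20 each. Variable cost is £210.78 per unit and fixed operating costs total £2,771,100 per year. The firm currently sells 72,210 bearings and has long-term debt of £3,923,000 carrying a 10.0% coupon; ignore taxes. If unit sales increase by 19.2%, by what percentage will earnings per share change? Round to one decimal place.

Contribution at this volume is 72,210 × £58.42 = £4,218,508.20.
EBIT = £4,218,508.20 − £2,771,100 = £1,447,408.20.
After interest of £392,300.00, pre-tax earnings = £1,055,108.20.
Degree of combined leverage = contribution ÷ (EBIT − I) = £4,218,508.20 ÷ £1,055,108.20 = 3.9982.
EPS therefore changes by 3.9982 × (+19.2%) = +76.8%.

+76.8%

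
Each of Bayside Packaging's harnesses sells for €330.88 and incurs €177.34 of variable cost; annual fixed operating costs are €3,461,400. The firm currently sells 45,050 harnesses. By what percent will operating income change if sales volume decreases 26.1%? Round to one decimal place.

At 45,050 units, contribution = 45,050 × €153.54 = €6,916,977.00.
Subtracting fixed costs: EBIT = €6,916,977.00 − €3,461,400 = €3,455,577.00.
So DOL = total CM / EBIT = €6,916,977.00 / €3,455,577.00 = 2.0017.
Operating income changes by 2.0017 × -26.1% = -52.2%.

-52.2%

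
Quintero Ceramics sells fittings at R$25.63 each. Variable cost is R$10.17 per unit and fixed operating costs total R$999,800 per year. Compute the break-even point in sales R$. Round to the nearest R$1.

R$1,657,495

Contribution margin per unit = R$25.63 − R$10.17 = R$15.46, a CM ratio of R$15.46 ÷ R$25.63 = 0.6032.
Break-even sales = FC ÷ CM ratio = R$999,800 × R$25.63 / R$15.46 = R$1,657,495.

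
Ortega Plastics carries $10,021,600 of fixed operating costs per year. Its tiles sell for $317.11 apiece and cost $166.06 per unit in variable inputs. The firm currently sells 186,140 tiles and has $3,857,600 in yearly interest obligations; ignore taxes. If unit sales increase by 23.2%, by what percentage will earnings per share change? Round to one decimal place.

+45.8%

Total contribution margin = 186,140 × $151.05 = $28,116,447.00.
Subtracting fixed costs: EBIT = $28,116,447.00 − $10,021,600 = $18,094,847.00.
Interest = $3,857,600.00, so EBIT − I = $14,237,247.00.
DCL = total CM / (EBIT − I) = $28,116,447.00 / $14,237,247.00 = 1.9749.
EPS therefore changes by 1.9749 × (+23.2%) = +45.8%.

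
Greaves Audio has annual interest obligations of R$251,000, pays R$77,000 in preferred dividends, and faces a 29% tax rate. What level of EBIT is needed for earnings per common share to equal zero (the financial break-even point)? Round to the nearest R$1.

R$359,451

Preferred dividends are paid after tax, so their pre-tax equivalent is R$77,000 ÷ (1 − 0.29) = R$108,450.70.
Financial break-even EBIT = interest + D_p ÷ (1 − t) = R$251,000 + R$108,450.70 = R$359,450.70.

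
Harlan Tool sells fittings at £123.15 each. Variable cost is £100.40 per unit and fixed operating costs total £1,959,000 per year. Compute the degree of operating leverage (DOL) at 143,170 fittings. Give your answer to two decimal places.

2.51

At 143,170 units, contribution = 143,170 × £22.75 = £3,257,117.50.
Operating income = contribution − fixed costs = £3,257,117.50 − £1,959,000 = £1,298,117.50.
So DOL = total CM / EBIT = £3,257,117.50 / £1,298,117.50 = 2.5091.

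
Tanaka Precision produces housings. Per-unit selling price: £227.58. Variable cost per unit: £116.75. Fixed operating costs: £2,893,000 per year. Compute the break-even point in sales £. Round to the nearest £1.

CM per unit = £227.58 − £116.75 = £110.83; CM ratio = £110.83 / £227.58 = 0.4870.
Break-even revenue = fixed costs × price ÷ CM = £2,893,000 × £227.58 ÷ £110.83 = £5,940,530.

£5,940,530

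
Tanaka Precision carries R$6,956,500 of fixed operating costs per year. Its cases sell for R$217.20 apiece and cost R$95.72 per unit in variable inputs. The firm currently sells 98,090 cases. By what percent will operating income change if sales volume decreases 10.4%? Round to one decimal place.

-25.0%

At 98,090 units, contribution = 98,090 × R$121.48 = R$11,915,973.20.
EBIT = R$11,915,973.20 − R$6,956,500 = R$4,959,473.20.
DOL = contribution ÷ EBIT = R$11,915,973.20 ÷ R$4,959,473.20 = 2.4027.
%ΔEBIT = DOL × %ΔSales = 2.4027 × -10.4% = -25.0%.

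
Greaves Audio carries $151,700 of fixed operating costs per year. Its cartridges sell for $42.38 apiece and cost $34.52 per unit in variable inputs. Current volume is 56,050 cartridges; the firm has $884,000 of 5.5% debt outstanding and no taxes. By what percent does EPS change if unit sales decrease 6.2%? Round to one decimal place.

-11.4%

Contribution at this volume is 56,050 × $7.86 = $440,553.00.
EBIT = $440,553.00 − $151,700 = $288,853.00.
After interest of $48,620.00, pre-tax earnings = $240,233.00.
DCL = total CM / (EBIT − I) = $440,553.00 / $240,233.00 = 1.8339.
EPS therefore changes by 1.8339 × (-6.2%) = -11.4%.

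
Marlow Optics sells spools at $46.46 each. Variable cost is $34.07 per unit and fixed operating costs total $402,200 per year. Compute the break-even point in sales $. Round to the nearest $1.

$1,508,169

Contribution margin per unit = $46.46 − $34.07 = $12.39, a CM ratio of $12.39 ÷ $46.46 = 0.2667.
Break-even revenue = fixed costs × price ÷ CM = $402,200 × $46.46 ÷ $12.39 = $1,508,169.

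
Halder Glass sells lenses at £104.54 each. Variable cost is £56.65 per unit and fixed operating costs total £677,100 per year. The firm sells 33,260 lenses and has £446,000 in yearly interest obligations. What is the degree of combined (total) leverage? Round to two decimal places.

3.39

At 33,260 units, contribution = 33,260 × £47.89 = £1,592,821.40.
Operating income = contribution − fixed costs = £1,592,821.40 − £677,100 = £915,721.40. Interest = £446,000.00, so EBIT − I = £469,721.40.
DCL = contribution ÷ (EBIT − I) = £1,592,821.40 ÷ £469,721.40 = 3.3910.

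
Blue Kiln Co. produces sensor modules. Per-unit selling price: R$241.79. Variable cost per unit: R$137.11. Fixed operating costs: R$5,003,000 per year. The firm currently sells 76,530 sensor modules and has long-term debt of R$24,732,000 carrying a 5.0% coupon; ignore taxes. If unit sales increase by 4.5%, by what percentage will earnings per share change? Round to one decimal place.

+20.3%

At 76,530 units, contribution = 76,530 × R$104.68 = R$8,011,160.40.
Operating income = contribution − fixed costs = R$8,011,160.40 − R$5,003,000 = R$3,008,160.40.
Interest = R$1,236,600.00, so EBIT − I = R$1,771,560.40.
Degree of combined leverage = contribution ÷ (EBIT − I) = R$8,011,160.40 ÷ R$1,771,560.40 = 4.5221.
%ΔEPS = DCL × %ΔSales = 4.5221 × +4.5% = +20.3%.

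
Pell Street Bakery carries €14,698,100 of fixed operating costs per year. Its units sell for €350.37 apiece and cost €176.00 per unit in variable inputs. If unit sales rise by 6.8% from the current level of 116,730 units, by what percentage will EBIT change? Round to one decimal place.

Contribution at this volume is 116,730 × €174.37 = €20,354,210.10.
EBIT = €20,354,210.10 − €14,698,100 = €5,656,110.10.
DOL = contribution ÷ EBIT = €20,354,210.10 ÷ €5,656,110.10 = 3.5986.
Operating income changes by 3.5986 × +6.8% = +24.5%.

+24.5%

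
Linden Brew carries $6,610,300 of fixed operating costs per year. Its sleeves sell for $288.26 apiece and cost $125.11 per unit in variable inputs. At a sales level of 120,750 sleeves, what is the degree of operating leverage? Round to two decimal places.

Contribution at this volume is 120,750 × $163.15 = $19,700,362.50.
EBIT = $19,700,362.50 − $6,610,300 = $13,090,062.50.
DOL = contribution ÷ EBIT = $19,700,362.50 ÷ $13,090,062.50 = 1.5050.

1.50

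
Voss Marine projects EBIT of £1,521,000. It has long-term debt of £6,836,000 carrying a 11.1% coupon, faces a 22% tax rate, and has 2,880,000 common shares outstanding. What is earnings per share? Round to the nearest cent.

£0.21

Pre-tax income = £1,521,000 − £758,796.00 = £762,204.00.
After tax at 22%: net income = £762,204.00 × 0.78 = £594,519.12.
Per share: £594,519.12 / 2,880,000 shares = £0.21.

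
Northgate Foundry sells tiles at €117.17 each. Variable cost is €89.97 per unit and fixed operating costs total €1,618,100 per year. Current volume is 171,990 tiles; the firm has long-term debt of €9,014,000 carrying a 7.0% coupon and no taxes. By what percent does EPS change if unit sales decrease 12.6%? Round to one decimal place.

-24.3%

At 171,990 units, contribution = 171,990 × €27.20 = €4,678,128.00.
Subtracting fixed costs: EBIT = €4,678,128.00 − €1,618,100 = €3,060,028.00.
Interest = €630,980.00, so EBIT − I = €2,429,048.00.
DCL = total CM / (EBIT − I) = €4,678,128.00 / €2,429,048.00 = 1.9259.
EPS therefore changes by 1.9259 × (-12.6%) = -24.3%.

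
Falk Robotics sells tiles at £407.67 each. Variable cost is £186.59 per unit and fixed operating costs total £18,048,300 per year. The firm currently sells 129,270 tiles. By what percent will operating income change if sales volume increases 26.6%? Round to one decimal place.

At 129,270 units, contribution = 129,270 × £221.08 = £28,579,011.60.
EBIT = £28,579,011.60 − £18,048,300 = £10,530,711.60.
Degree of operating leverage = £28,579,011.60 / £10,530,711.60 = 2.7139.
So EBIT moves 2.7139 × (+26.6%) = +72.2%.

+72.2%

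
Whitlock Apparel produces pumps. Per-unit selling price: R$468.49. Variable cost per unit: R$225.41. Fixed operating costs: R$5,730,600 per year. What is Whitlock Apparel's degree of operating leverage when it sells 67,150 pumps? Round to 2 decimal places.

1.54

Total contribution margin = 67,150 × R$243.08 = R$16,322,822.00.
EBIT = R$16,322,822.00 − R$5,730,600 = R$10,592,222.00.
So DOL = total CM / EBIT = R$16,322,822.00 / R$10,592,222.00 = 1.5410.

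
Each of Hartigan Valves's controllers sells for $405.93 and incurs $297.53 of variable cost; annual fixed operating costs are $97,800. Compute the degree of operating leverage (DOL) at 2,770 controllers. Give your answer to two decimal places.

Total contribution margin = 2,770 × $108.40 = $300,268.00.
EBIT = $300,268.00 − $97,800 = $202,468.00.
Degree of operating leverage = $300,268.00 / $202,468.00 = 1.4830.

1.48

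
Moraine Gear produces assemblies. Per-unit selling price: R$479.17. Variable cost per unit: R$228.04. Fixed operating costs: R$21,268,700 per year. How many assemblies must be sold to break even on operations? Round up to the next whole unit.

84,692 assemblies

Contribution margin per unit = R$479.17 − R$228.04 = R$251.13.
Units to break even: R$21,268,700 ÷ R$251.13 = 84,691.99, rounded up to 84,692.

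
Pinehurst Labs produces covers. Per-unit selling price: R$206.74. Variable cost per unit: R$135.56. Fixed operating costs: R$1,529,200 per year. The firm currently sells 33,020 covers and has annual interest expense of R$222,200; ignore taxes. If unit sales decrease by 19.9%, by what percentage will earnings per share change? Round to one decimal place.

-78.1%

Total contribution margin = 33,020 × R$71.18 = R$2,350,363.60.
Subtracting fixed costs: EBIT = R$2,350,363.60 − R$1,529,200 = R$821,163.60.
Interest = R$222,200.00, so EBIT − I = R$598,963.60.
DCL = total CM / (EBIT − I) = R$2,350,363.60 / R$598,963.60 = 3.9241.
EPS therefore changes by 3.9241 × (-19.9%) = -78.1%.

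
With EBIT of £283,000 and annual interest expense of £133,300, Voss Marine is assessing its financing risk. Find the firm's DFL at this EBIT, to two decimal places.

1.89

Interest = £133,300.00.
Degree of financial leverage = EBIT / (EBIT − interest) = £283,000 / £149,700.00 = 1.8904.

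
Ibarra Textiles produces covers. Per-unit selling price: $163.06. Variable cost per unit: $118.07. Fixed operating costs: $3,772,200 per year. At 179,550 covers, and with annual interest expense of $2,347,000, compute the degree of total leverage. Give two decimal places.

4.12

Total contribution margin = 179,550 × $44.99 = $8,077,954.50.
Subtracting fixed costs: EBIT = $8,077,954.50 − $3,772,200 = $4,305,754.50. Interest = $2,347,000.00.
DOL = $8,077,954.50 ÷ $4,305,754.50 = 1.8761; DFL = $4,305,754.50 ÷ $1,958,754.50 = 2.1982.
Combined leverage = 1.8761 × 2.1982 = 4.1240.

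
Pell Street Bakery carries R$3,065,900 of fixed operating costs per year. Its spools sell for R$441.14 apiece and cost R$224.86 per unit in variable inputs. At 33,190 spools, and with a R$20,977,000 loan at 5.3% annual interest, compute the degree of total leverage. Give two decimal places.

Contribution at this volume is 33,190 × R$216.28 = R$7,178,333.20.
EBIT = R$7,178,333.20 − R$3,065,900 = R$4,112,433.20. Interest = R$1,111,781.00, so EBIT − I = R$3,000,652.20.
DCL = contribution ÷ (EBIT − I) = R$7,178,333.20 ÷ R$3,000,652.20 = 2.3923.

2.39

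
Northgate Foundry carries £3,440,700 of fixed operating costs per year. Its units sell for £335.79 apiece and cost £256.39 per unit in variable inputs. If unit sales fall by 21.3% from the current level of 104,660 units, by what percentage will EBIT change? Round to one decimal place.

Contribution at this volume is 104,660 × £79.40 = £8,310,004.00.
EBIT = £8,310,004.00 − £3,440,700 = £4,869,304.00.
DOL = contribution ÷ EBIT = £8,310,004.00 ÷ £4,869,304.00 = 1.7066.
So EBIT moves 1.7066 × (-21.3%) = -36.4%.

-36.4%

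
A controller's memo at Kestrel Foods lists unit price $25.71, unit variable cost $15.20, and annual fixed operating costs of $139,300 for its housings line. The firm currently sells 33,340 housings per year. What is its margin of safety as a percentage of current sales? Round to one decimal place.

Each unit contributes $25.71 − $15.20 = $10.51. Break-even units = $139,300 ÷ $10.51 = 13,254.04; break-even revenue = 13,254.04 × $25.71 = $340,761.47.
Current sales = 33,340 × $25.71 = $857,171.40.
Margin of safety = ($857,171.40 − $340,761.47) ÷ $857,171.40 = 60.2%.

60.2%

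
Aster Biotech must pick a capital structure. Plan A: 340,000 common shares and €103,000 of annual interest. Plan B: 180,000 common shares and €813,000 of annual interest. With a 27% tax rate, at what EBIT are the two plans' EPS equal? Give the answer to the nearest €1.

Set EPS_A = EPS_B: (EBIT − €103,000)(1 − 0.27) ÷ 340,000 = (EBIT − €813,000)(1 − 0.27) ÷ 180,000.
The (1 − t) factor cancels: (EBIT − 103,000) × 180,000 = (EBIT − 813,000) × 340,000.
EBIT × (340,000 − 180,000) = 813,000 × 340,000 − 103,000 × 180,000 = 257,880,000,000, so EBIT = 257,880,000,000 ÷ 160,000 = 1,611,750.00.

€1,611,750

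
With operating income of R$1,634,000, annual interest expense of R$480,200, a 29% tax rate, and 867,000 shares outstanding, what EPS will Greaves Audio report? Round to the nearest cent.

Pre-tax income = R$1,634,000 − R$480,200.00 = R$1,153,800.00.
Net income = R$1,153,800.00 × (1 − 0.29) = R$819,198.00.
Per share: R$819,198.00 / 867,000 shares = R$0.94.

R$0.94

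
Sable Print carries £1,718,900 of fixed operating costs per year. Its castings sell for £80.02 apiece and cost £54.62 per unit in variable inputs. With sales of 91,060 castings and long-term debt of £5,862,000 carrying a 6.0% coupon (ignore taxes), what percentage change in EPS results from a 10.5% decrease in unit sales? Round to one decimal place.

Contribution at this volume is 91,060 × £25.40 = £2,312,924.00.
Subtracting fixed costs: EBIT = £2,312,924.00 − £1,718,900 = £594,024.00.
After interest of £351,720.00, pre-tax earnings = £242,304.00.
DCL = total CM / (EBIT − I) = £2,312,924.00 / £242,304.00 = 9.5455.
EPS therefore changes by 9.5455 × (-10.5%) = -100.2%.

-100.2%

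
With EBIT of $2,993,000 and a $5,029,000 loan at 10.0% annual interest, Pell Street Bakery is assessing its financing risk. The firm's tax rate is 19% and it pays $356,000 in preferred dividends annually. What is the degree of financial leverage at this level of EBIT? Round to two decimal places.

Interest = $502,900.00.
Pre-tax preferred-dividend burden = $356,000 ÷ (1 − 0.19) = $439,506.17.
DFL = EBIT ÷ [EBIT − I − D_p/(1−t)] = $2,993,000 ÷ [$2,993,000 − $502,900.00 − $439,506.17] = $2,993,000 ÷ $2,050,593.83 = 1.4596.

1.46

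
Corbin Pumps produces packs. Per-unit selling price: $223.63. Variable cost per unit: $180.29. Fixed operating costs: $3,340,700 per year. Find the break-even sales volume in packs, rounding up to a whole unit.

77,082 packs

Each unit contributes $223.63 − $180.29 = $43.34.
Break-even volume = fixed costs ÷ CM per unit = $3,340,700 ÷ $43.34 = 77,081.22, so 77,082 packs.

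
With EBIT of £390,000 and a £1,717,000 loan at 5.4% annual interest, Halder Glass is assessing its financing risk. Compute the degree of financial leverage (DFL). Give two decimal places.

Interest = £92,718.00.
DFL = EBIT ÷ (EBIT − I) = £390,000 ÷ (£390,000 − £92,718.00) = £390,000 ÷ £297,282.00 = 1.3119.

1.31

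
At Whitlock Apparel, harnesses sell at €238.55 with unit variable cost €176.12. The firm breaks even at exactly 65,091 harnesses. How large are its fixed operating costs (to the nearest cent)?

Contribution margin per unit = €238.55 − €176.12 = €62.43.
Fixed costs = break-even units × CM = 65,091 × €62.43 = €4,063,631.13.

€4,063,631.13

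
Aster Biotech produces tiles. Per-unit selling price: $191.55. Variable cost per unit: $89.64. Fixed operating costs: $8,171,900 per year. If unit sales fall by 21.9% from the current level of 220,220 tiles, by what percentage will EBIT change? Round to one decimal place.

Contribution at this volume is 220,220 × $101.91 = $22,442,620.20.
Operating income = contribution − fixed costs = $22,442,620.20 − $8,171,900 = $14,270,720.20.
Degree of operating leverage = $22,442,620.20 / $14,270,720.20 = 1.5726.
%ΔEBIT = DOL × %ΔSales = 1.5726 × -21.9% = -34.4%.

-34.4%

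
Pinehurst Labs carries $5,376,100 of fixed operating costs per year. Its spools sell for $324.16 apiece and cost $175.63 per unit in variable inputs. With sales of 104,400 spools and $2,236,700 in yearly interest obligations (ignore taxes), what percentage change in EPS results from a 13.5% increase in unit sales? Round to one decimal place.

+26.5%

At 104,400 units, contribution = 104,400 × $148.53 = $15,506,532.00.
Subtracting fixed costs: EBIT = $15,506,532.00 − $5,376,100 = $10,130,432.00.
Interest = $2,236,700.00, so EBIT − I = $7,893,732.00.
Degree of combined leverage = contribution ÷ (EBIT − I) = $15,506,532.00 ÷ $7,893,732.00 = 1.9644.
EPS therefore changes by 1.9644 × (+13.5%) = +26.5%.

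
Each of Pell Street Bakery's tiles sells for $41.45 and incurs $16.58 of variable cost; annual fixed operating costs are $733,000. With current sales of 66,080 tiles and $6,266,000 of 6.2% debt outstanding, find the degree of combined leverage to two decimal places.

3.15

Total contribution margin = 66,080 × $24.87 = $1,643,409.60.
Operating income = contribution − fixed costs = $1,643,409.60 − $733,000 = $910,409.60. Interest = $388,492.00, so EBIT − I = $521,917.60.
Degree of total leverage = total CM / (EBIT − interest) = $1,643,409.60 / $521,917.60 = 3.1488.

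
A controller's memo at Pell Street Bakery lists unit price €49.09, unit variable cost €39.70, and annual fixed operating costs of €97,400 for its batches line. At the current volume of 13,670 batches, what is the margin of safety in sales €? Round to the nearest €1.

€161,863

Unit CM = price − variable cost = €49.09 − €39.70 = €9.39. Break-even units = €97,400 ÷ €9.39 = 10,372.74; break-even revenue = 10,372.74 × €49.09 = €509,197.66.
Actual sales revenue = 13,670 × €49.09 = €671,060.30.
Margin of safety = €671,060.30 − €509,197.66 = €161,863.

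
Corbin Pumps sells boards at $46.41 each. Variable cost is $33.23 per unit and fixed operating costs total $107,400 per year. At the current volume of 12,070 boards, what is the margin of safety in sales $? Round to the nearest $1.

$181,987

Unit CM = price − variable cost = $46.41 − $33.23 = $13.18. Break-even units = $107,400 ÷ $13.18 = 8,148.71; break-even revenue = 8,148.71 × $46.41 = $378,181.64.
Actual sales revenue = 12,070 × $46.41 = $560,168.70.
Margin of safety = $560,168.70 − $378,181.64 = $181,987.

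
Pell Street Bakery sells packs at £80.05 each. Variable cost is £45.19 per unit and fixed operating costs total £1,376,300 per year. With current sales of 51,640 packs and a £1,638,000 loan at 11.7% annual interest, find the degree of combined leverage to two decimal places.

7.75

Total contribution margin = 51,640 × £34.86 = £1,800,170.40.
Subtracting fixed costs: EBIT = £1,800,170.40 − £1,376,300 = £423,870.40. Interest = £191,646.00, so EBIT − I = £232,224.40.
Degree of total leverage = total CM / (EBIT − interest) = £1,800,170.40 / £232,224.40 = 7.7519.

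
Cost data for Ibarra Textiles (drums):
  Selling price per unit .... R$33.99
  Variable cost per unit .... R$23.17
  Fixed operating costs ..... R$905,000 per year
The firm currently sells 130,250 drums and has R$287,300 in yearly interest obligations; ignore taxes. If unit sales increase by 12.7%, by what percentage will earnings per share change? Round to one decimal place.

At 130,250 units, contribution = 130,250 × R$10.82 = R$1,409,305.00.
Operating income = contribution − fixed costs = R$1,409,305.00 − R$905,000 = R$504,305.00.
After interest of R$287,300.00, pre-tax earnings = R$217,005.00.
DCL = total CM / (EBIT − I) = R$1,409,305.00 / R$217,005.00 = 6.4943.
%ΔEPS = DCL × %ΔSales = 6.4943 × +12.7% = +82.5%.

+82.5%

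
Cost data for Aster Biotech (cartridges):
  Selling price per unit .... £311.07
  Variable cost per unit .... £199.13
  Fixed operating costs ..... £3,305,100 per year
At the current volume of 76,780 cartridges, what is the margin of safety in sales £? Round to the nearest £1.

Contribution margin per unit = £311.07 − £199.13 = £111.94. Break-even units = £3,305,100 ÷ £111.94 = 29,525.64; break-even revenue = 29,525.64 × £311.07 = £9,184,540.44.
Current sales = 76,780 × £311.07 = £23,883,954.60.
Margin of safety = £23,883,954.60 − £9,184,540.44 = £14,699,414.

£14,699,414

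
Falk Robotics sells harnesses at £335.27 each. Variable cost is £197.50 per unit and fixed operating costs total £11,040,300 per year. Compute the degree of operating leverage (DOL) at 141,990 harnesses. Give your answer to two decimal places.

2.30

Total contribution margin = 141,990 × £137.77 = £19,561,962.30.
Operating income = contribution − fixed costs = £19,561,962.30 − £11,040,300 = £8,521,662.30.
Degree of operating leverage = £19,561,962.30 / £8,521,662.30 = 2.2956.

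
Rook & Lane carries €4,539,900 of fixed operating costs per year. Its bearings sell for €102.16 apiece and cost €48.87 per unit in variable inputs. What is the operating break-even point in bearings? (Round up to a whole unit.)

Unit CM = price − variable cost = €102.16 − €48.87 = €53.29.
Break-even volume = fixed costs ÷ CM per unit = €4,539,900 ÷ €53.29 = 85,192.34, so 85,193 bearings.

85,193 bearings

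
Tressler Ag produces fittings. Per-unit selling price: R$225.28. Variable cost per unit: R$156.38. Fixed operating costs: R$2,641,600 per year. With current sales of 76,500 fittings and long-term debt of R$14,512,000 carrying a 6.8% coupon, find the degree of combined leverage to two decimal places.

At 76,500 units, contribution = 76,500 × R$68.90 = R$5,270,850.00.
EBIT = R$5,270,850.00 − R$2,641,600 = R$2,629,250.00. Interest = R$986,816.00, so EBIT − I = R$1,642,434.00.
DCL = contribution ÷ (EBIT − I) = R$5,270,850.00 ÷ R$1,642,434.00 = 3.2092.

3.21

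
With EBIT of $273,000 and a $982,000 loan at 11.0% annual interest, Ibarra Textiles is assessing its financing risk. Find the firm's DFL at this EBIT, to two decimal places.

Interest = $108,020.00.
DFL = EBIT ÷ (EBIT − I) = $273,000 ÷ ($273,000 − $108,020.00) = $273,000 ÷ $164,980.00 = 1.6547.

1.65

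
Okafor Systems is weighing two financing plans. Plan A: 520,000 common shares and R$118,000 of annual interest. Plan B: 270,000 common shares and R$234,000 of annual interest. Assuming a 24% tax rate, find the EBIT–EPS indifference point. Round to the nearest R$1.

Set EPS_A = EPS_B: (EBIT − R$118,000)(1 − 0.24) ÷ 520,000 = (EBIT − R$234,000)(1 − 0.24) ÷ 270,000.
The (1 − t) factor cancels: (EBIT − 118,000) × 270,000 = (EBIT − 234,000) × 520,000.
Solving, EBIT = (234,000·520,000 − 118,000·270,000) / (520,000 − 270,000) = 89,820,000,000 / 250,000 = 359,280.00.

R$359,280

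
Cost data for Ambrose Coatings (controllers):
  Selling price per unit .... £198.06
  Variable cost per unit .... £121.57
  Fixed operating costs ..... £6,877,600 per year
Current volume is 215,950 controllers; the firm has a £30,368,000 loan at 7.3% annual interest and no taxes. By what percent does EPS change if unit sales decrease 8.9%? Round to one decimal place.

Total contribution margin = 215,950 × £76.49 = £16,518,015.50.
Subtracting fixed costs: EBIT = £16,518,015.50 − £6,877,600 = £9,640,415.50.
Interest = £2,216,864.00, so EBIT − I = £7,423,551.50.
Degree of combined leverage = contribution ÷ (EBIT − I) = £16,518,015.50 ÷ £7,423,551.50 = 2.2251.
EPS therefore changes by 2.2251 × (-8.9%) = -19.8%.

-19.8%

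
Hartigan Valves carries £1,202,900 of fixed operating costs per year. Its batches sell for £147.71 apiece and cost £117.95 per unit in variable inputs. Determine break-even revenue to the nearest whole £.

£5,970,442

CM per unit = £147.71 − £117.95 = £29.76; CM ratio = £29.76 / £147.71 = 0.2015.
Break-even revenue = fixed costs × price ÷ CM = £1,202,900 × £147.71 ÷ £29.76 = £5,970,442.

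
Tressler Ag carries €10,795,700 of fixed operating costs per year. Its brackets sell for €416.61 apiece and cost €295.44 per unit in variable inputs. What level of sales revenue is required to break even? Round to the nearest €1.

Contribution margin per unit = €416.61 − €295.44 = €121.17, a CM ratio of €121.17 ÷ €416.61 = 0.2908.
Break-even sales = FC ÷ CM ratio = €10,795,700 × €416.61 / €121.17 = €37,118,070.

€37,118,070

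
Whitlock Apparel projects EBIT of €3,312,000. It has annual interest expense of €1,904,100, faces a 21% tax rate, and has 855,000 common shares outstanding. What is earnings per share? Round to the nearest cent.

€1.30

Pre-tax income = €3,312,000 − €1,904,100.00 = €1,407,900.00.
After tax at 21%: net income = €1,407,900.00 × 0.79 = €1,112,241.00.
EPS = €1,112,241.00 ÷ 855,000 = €1.30.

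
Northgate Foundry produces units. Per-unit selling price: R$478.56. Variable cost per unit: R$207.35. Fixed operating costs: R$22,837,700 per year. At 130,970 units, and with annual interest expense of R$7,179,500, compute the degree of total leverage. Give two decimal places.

6.45

Total contribution margin = 130,970 × R$271.21 = R$35,520,373.70.
Subtracting fixed costs: EBIT = R$35,520,373.70 − R$22,837,700 = R$12,682,673.70. Interest = R$7,179,500.00, so EBIT − I = R$5,503,173.70.
Degree of total leverage = total CM / (EBIT − interest) = R$35,520,373.70 / R$5,503,173.70 = 6.4545.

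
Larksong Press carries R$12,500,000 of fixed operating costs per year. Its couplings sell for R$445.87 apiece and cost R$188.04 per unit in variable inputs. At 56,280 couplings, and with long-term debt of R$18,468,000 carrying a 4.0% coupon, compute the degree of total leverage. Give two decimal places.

11.41

Total contribution margin = 56,280 × R$257.83 = R$14,510,672.40.
Operating income = contribution − fixed costs = R$14,510,672.40 − R$12,500,000 = R$2,010,672.40. Interest = R$738,720.00, so EBIT − I = R$1,271,952.40.
DCL = contribution ÷ (EBIT − I) = R$14,510,672.40 ÷ R$1,271,952.40 = 11.4082.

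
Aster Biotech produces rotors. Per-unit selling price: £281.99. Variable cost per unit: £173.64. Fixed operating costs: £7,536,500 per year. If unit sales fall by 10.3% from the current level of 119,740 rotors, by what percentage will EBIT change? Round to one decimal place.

Contribution at this volume is 119,740 × £108.35 = £12,973,829.00.
Operating income = contribution − fixed costs = £12,973,829.00 − £7,536,500 = £5,437,329.00.
So DOL = total CM / EBIT = £12,973,829.00 / £5,437,329.00 = 2.3861.
Operating income changes by 2.3861 × -10.3% = -24.6%.

-24.6%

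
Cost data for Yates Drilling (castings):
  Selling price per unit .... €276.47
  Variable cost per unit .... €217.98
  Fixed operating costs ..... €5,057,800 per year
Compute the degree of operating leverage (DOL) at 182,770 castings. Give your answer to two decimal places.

1.90

At 182,770 units, contribution = 182,770 × €58.49 = €10,690,217.30.
EBIT = €10,690,217.30 − €5,057,800 = €5,632,417.30.
So DOL = total CM / EBIT = €10,690,217.30 / €5,632,417.30 = 1.8980.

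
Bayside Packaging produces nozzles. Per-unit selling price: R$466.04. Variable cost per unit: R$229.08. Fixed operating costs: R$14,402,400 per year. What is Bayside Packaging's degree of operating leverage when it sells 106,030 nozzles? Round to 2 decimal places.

2.34

Contribution at this volume is 106,030 × R$236.96 = R$25,124,868.80.
Operating income = contribution − fixed costs = R$25,124,868.80 − R$14,402,400 = R$10,722,468.80.
Degree of operating leverage = R$25,124,868.80 / R$10,722,468.80 = 2.3432.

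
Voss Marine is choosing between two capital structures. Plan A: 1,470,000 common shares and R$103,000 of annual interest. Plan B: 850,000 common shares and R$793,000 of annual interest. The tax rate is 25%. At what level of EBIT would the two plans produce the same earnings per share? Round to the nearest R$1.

R$1,738,968

Set EPS_A = EPS_B: (EBIT − R$103,000)(1 − 0.25) ÷ 1,470,000 = (EBIT − R$793,000)(1 − 0.25) ÷ 850,000.
Cancelling (1 − t) and cross-multiplying: 850,000·(EBIT − 103,000) = 1,470,000·(EBIT − 793,000).
EBIT × (1,470,000 − 850,000) = 793,000 × 1,470,000 − 103,000 × 850,000 = 1,078,160,000,000, so EBIT = 1,078,160,000,000 ÷ 620,000 = 1,738,967.74.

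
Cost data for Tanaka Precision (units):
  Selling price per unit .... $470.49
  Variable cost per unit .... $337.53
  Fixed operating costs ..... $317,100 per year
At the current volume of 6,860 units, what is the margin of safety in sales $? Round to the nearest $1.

$2,105,477

Each unit contributes $470.49 − $337.53 = $132.96. Break-even units = $317,100 ÷ $132.96 = 2,384.93; break-even revenue = 2,384.93 × $470.49 = $1,122,084.68.
Current sales = 6,860 × $470.49 = $3,227,561.40.
Margin of safety = $3,227,561.40 − $1,122,084.68 = $2,105,477.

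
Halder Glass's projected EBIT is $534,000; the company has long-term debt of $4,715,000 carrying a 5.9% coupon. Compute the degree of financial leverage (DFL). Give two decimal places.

Annual interest charges come to $278,185.00.
DFL = EBIT ÷ (EBIT − I) = $534,000 ÷ ($534,000 − $278,185.00) = $534,000 ÷ $255,815.00 = 2.0874.

2.09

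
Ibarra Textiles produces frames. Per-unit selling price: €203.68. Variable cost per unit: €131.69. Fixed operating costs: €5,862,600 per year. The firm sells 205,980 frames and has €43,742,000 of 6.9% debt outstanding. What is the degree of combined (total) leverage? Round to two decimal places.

2.49

At 205,980 units, contribution = 205,980 × €71.99 = €14,828,500.20.
EBIT = €14,828,500.20 − €5,862,600 = €8,965,900.20. Interest = €3,018,198.00.
DOL = €14,828,500.20 ÷ €8,965,900.20 = 1.6539; DFL = €8,965,900.20 ÷ €5,947,702.20 = 1.5075.
DCL = DOL × DFL = 1.6539 × 1.5075 = 2.4933.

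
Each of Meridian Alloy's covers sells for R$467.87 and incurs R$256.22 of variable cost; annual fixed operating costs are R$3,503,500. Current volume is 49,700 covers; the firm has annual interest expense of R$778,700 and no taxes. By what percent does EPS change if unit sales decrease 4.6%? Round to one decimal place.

-7.8%

At 49,700 units, contribution = 49,700 × R$211.65 = R$10,519,005.00.
Operating income = contribution − fixed costs = R$10,519,005.00 − R$3,503,500 = R$7,015,505.00.
After interest of R$778,700.00, pre-tax earnings = R$6,236,805.00.
Degree of combined leverage = contribution ÷ (EBIT − I) = R$10,519,005.00 ÷ R$6,236,805.00 = 1.6866.
EPS therefore changes by 1.6866 × (-4.6%) = -7.8%.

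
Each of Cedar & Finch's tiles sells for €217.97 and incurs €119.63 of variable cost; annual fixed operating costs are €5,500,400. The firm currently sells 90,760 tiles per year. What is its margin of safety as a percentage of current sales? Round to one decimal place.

Contribution margin per unit = €217.97 − €119.63 = €98.34. Break-even units = €5,500,400 ÷ €98.34 = 55,932.48; break-even revenue = 55,932.48 × €217.97 = €12,191,602.48.
Current sales = 90,760 × €217.97 = €19,782,957.20.
Margin of safety = (€19,782,957.20 − €12,191,602.48) ÷ €19,782,957.20 = 38.4%.

38.4%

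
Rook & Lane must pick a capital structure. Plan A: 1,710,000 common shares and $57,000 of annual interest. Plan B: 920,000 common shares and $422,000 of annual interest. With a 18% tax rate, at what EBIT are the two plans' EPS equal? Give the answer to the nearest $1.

$847,063

Set EPS_A = EPS_B: (EBIT − $57,000)(1 − 0.18) ÷ 1,710,000 = (EBIT − $422,000)(1 − 0.18) ÷ 920,000.
Cancelling (1 − t) and cross-multiplying: 920,000·(EBIT − 57,000) = 1,710,000·(EBIT − 422,000).
EBIT × (1,710,000 − 920,000) = 422,000 × 1,710,000 − 57,000 × 920,000 = 669,180,000,000, so EBIT = 669,180,000,000 ÷ 790,000 = 847,063.29.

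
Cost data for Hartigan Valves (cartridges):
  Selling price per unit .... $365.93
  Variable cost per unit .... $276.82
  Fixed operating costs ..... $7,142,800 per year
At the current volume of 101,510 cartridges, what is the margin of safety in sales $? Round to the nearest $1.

Each unit contributes $365.93 − $276.82 = $89.11. Break-even units = $7,142,800 ÷ $89.11 = 80,157.11; break-even revenue = 80,157.11 × $365.93 = $29,331,890.97.
Actual sales revenue = 101,510 × $365.93 = $37,145,554.30.
Margin of safety = $37,145,554.30 − $29,331,890.97 = $7,813,663.

$7,813,663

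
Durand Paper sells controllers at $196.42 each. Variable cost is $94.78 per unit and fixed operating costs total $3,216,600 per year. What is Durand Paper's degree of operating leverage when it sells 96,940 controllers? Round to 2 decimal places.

Total contribution margin = 96,940 × $101.64 = $9,852,981.60.
Operating income = contribution − fixed costs = $9,852,981.60 − $3,216,600 = $6,636,381.60.
DOL = contribution ÷ EBIT = $9,852,981.60 ÷ $6,636,381.60 = 1.4847.

1.48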